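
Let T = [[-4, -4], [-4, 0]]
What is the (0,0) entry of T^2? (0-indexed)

32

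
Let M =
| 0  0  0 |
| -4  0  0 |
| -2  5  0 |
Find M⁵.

[[0, 0, 0], [0, 0, 0], [0, 0, 0]]

M is strictly triangular, hence nilpotent: M³ = 0, so M⁵ = 0.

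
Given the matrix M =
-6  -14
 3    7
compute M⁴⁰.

[[-6, -14], [3, 7]]

M² = M (a projection; rank 1, trace 1), so M⁴⁰ = M.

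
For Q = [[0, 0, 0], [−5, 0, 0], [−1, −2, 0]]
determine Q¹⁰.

[[0, 0, 0], [0, 0, 0], [0, 0, 0]]

Q is strictly triangular, hence nilpotent: Q³ = 0, so Q¹⁰ = 0.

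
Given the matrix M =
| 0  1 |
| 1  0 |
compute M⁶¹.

[[0, 1], [1, 0]]

M² = I (check: tr M = 0 and det M = −1), so M⁶¹ = M since 61 is odd.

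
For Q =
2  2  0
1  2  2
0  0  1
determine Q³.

[[20, 28, 20], [14, 20, 18], [0, 0, 1]]

Q² = [[6, 8, 4], [4, 6, 6], [0, 0, 1]]
Q³ = [[20, 28, 20], [14, 20, 18], [0, 0, 1]]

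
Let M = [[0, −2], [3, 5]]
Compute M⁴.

[[−114, −130], [195, 211]]

tr M = 5 and det M = 6, so the characteristic polynomial is λ² − (5)λ + (6) with roots 2 and 3.
Eigenvectors give P = [[1, 2], [−1, −3]] with P⁻¹ = [[3, 2], [−1, −1]], and M = P·diag(2, 3)·P⁻¹.
Then M⁴ = P·diag(16, 81)·P⁻¹ = [[16, 162], [−16, −243]] · [[3, 2], [−1, −1]] = [[−114, −130], [195, 211]].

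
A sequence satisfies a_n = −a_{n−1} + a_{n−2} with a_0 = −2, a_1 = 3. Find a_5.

21

With companion matrix T = [[−1, 1], [1, 0]], [a_n, a_{n−1}]ᵀ = T·[a_{n−1}, a_{n−2}]ᵀ, so [a_5, a_4]ᵀ = T⁴·[a_1, a_0]ᵀ.
T⁴ = [[5, −3], [−3, 2]], giving [a_5, a_4]ᵀ = [[21], [−13]].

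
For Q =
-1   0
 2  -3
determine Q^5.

tr Q = -4 and det Q = 3, so the characteristic polynomial is λ² − (-4)λ + (3) with roots -3 and -1.
Eigenvectors give P = [[0, 1], [-1, 1]] with P⁻¹ = [[1, -1], [1, 0]], and Q = P·diag(-3, -1)·P⁻¹.
Then Q^5 = P·diag(-243, -1)·P⁻¹ = [[0, -1], [243, -1]] · [[1, -1], [1, 0]] = [[-1, 0], [242, -243]].

[[-1, 0], [242, -243]]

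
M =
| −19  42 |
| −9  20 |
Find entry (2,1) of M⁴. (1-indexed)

−45

tr M = 1 and det M = −2, so the characteristic polynomial is λ² − (1)λ + (−2) with roots 2 and −1.
Eigenvectors give P = [[2, 7], [1, 3]] with P⁻¹ = [[−3, 7], [1, −2]], and M = P·diag(2, −1)·P⁻¹.
Then M⁴ = P·diag(16, 1)·P⁻¹ = [[32, 7], [16, 3]] · [[−3, 7], [1, −2]] = [[−89, 210], [−45, 106]].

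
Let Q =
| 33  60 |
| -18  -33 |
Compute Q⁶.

[[729, 0], [0, 729]]

tr Q = 0 and det Q = -9, so the characteristic polynomial is λ² − (0)λ + (-9) with roots -3 and 3.
Eigenvectors give P = [[-5, -2], [3, 1]] with P⁻¹ = [[1, 2], [-3, -5]], and Q = P·diag(-3, 3)·P⁻¹.
Then Q⁶ = P·diag(729, 729)·P⁻¹ = [[-3645, -1458], [2187, 729]] · [[1, 2], [-3, -5]] = [[729, 0], [0, 729]].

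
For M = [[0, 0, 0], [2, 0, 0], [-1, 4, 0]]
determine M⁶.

[[0, 0, 0], [0, 0, 0], [0, 0, 0]]

M is strictly triangular, hence nilpotent: M³ = 0, so M⁶ = 0.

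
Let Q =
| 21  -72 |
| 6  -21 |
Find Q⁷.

[[15309, -52488], [4374, -15309]]

tr Q = 0 and det Q = -9, so the characteristic polynomial is λ² − (0)λ + (-9) with roots 3 and -3.
Eigenvectors give P = [[-4, 3], [-1, 1]] with P⁻¹ = [[-1, 3], [-1, 4]], and Q = P·diag(3, -3)·P⁻¹.
Then Q⁷ = P·diag(2187, -2187)·P⁻¹ = [[-8748, -6561], [-2187, -2187]] · [[-1, 3], [-1, 4]] = [[15309, -52488], [4374, -15309]].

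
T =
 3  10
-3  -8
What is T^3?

tr T = -5 and det T = 6, so the characteristic polynomial is λ² − (-5)λ + (6) with roots -2 and -3.
Eigenvectors give P = [[-2, -5], [1, 3]] with P⁻¹ = [[-3, -5], [1, 2]], and T = P·diag(-2, -3)·P⁻¹.
Then T^3 = P·diag(-8, -27)·P⁻¹ = [[16, 135], [-8, -81]] · [[-3, -5], [1, 2]] = [[87, 190], [-57, -122]].

[[87, 190], [-57, -122]]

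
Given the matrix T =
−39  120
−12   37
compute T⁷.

[[−21879, 65640], [−6564, 19693]]

tr T = −2 and det T = −3, so the characteristic polynomial is λ² − (−2)λ + (−3) with roots 1 and −3.
Eigenvectors give P = [[−3, 10], [−1, 3]] with P⁻¹ = [[3, −10], [1, −3]], and T = P·diag(1, −3)·P⁻¹.
Then T⁷ = P·diag(1, −2187)·P⁻¹ = [[−3, −21870], [−1, −6561]] · [[3, −10], [1, −3]] = [[−21879, 65640], [−6564, 19693]].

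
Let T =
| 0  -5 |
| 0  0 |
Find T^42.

T is strictly triangular, hence nilpotent: T^2 = 0, so T^42 = 0.

[[0, 0], [0, 0]]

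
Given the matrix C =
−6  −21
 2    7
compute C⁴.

[[−6, −21], [2, 7]]

C² = C (a projection; rank 1, trace 1), so C⁴ = C.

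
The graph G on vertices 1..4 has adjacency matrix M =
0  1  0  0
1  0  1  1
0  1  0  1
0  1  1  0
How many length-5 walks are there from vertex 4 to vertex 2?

The number of length-5 walks from vertex 4 to vertex 2 is entry (4,2) of M^5, where M is the adjacency matrix.
M^2 = [[1, 0, 1, 1], [0, 3, 1, 1], [1, 1, 2, 1], [1, 1, 1, 2]]
M^3 = [[0, 3, 1, 1], [3, 2, 4, 4], [1, 4, 2, 3], [1, 4, 3, 2]]
M^4 = [[3, 2, 4, 4], [2, 11, 6, 6], [4, 6, 7, 6], [4, 6, 6, 7]]
M^5 = [[2, 11, 6, 6], [11, 14, 17, 17], [6, 17, 12, 13], [6, 17, 13, 12]]

17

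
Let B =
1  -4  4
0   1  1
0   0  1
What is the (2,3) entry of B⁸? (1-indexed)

B = I + N where N = [[0, -4, 4], [0, 0, 1], [0, 0, 0]] is strictly upper-triangular, so N³ = 0.
(I + N)⁸ = I + 8·N + 28·N² = [[1, -32, -80], [0, 1, 8], [0, 0, 1]].

8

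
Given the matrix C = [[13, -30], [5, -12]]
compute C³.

[[97, -210], [35, -78]]

tr C = 1 and det C = -6, so the characteristic polynomial is λ² − (1)λ + (-6) with roots 3 and -2.
Eigenvectors give P = [[3, 2], [1, 1]] with P⁻¹ = [[1, -2], [-1, 3]], and C = P·diag(3, -2)·P⁻¹.
Then C³ = P·diag(27, -8)·P⁻¹ = [[81, -16], [27, -8]] · [[1, -2], [-1, 3]] = [[97, -210], [35, -78]].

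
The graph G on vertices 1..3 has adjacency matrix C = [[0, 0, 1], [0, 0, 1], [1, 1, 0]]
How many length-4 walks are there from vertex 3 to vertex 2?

The number of length-4 walks from vertex 3 to vertex 2 is entry (3,2) of C⁴, where C is the adjacency matrix.
C² = [[1, 1, 0], [1, 1, 0], [0, 0, 2]]
C³ = [[0, 0, 2], [0, 0, 2], [2, 2, 0]]
C⁴ = [[2, 2, 0], [2, 2, 0], [0, 0, 4]]

0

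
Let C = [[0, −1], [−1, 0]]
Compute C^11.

C² = I (check: tr C = 0 and det C = −1), so C^11 = C since 11 is odd.

[[0, −1], [−1, 0]]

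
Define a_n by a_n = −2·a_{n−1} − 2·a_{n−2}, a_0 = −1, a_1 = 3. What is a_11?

With companion matrix T = [[−2, −2], [1, 0]], [a_n, a_{n−1}]ᵀ = T·[a_{n−1}, a_{n−2}]ᵀ, so [a_11, a_10]ᵀ = T¹⁰·[a_1, a_0]ᵀ.
T¹⁰ = [[32, 64], [−32, −32]], giving [a_11, a_10]ᵀ = [[32], [−64]].

32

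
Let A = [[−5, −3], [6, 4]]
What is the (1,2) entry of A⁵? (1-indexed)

tr A = −1 and det A = −2, so the characteristic polynomial is λ² − (−1)λ + (−2) with roots 1 and −2.
Eigenvectors give P = [[−1, −1], [2, 1]] with P⁻¹ = [[1, 1], [−2, −1]], and A = P·diag(1, −2)·P⁻¹.
Then A⁵ = P·diag(1, −32)·P⁻¹ = [[−1, 32], [2, −32]] · [[1, 1], [−2, −1]] = [[−65, −33], [66, 34]].

−33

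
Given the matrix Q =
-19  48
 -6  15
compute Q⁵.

[[-2179, 5808], [-726, 1935]]

tr Q = -4 and det Q = 3, so the characteristic polynomial is λ² − (-4)λ + (3) with roots -3 and -1.
Eigenvectors give P = [[3, 8], [1, 3]] with P⁻¹ = [[3, -8], [-1, 3]], and Q = P·diag(-3, -1)·P⁻¹.
Then Q⁵ = P·diag(-243, -1)·P⁻¹ = [[-729, -8], [-243, -3]] · [[3, -8], [-1, 3]] = [[-2179, 5808], [-726, 1935]].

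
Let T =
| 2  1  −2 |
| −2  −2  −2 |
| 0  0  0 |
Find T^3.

[[4, 2, −4], [−4, −4, −4], [0, 0, 0]]

T^2 = [[2, 0, −6], [0, 2, 8], [0, 0, 0]]
T^3 = [[4, 2, −4], [−4, −4, −4], [0, 0, 0]]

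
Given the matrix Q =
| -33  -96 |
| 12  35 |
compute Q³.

tr Q = 2 and det Q = -3, so the characteristic polynomial is λ² − (2)λ + (-3) with roots -1 and 3.
Eigenvectors give P = [[-3, -8], [1, 3]] with P⁻¹ = [[-3, -8], [1, 3]], and Q = P·diag(-1, 3)·P⁻¹.
Then Q³ = P·diag(-1, 27)·P⁻¹ = [[3, -216], [-1, 81]] · [[-3, -8], [1, 3]] = [[-225, -672], [84, 251]].

[[-225, -672], [84, 251]]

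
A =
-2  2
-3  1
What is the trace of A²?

-7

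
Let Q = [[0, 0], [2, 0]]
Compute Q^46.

Q is strictly triangular, hence nilpotent: Q^2 = 0, so Q^46 = 0.

[[0, 0], [0, 0]]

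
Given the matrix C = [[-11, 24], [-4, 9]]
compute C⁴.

tr C = -2 and det C = -3, so the characteristic polynomial is λ² − (-2)λ + (-3) with roots -3 and 1.
Eigenvectors give P = [[-3, -2], [-1, -1]] with P⁻¹ = [[-1, 2], [1, -3]], and C = P·diag(-3, 1)·P⁻¹.
Then C⁴ = P·diag(81, 1)·P⁻¹ = [[-243, -2], [-81, -1]] · [[-1, 2], [1, -3]] = [[241, -480], [80, -159]].

[[241, -480], [80, -159]]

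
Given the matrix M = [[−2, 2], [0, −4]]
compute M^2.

[[4, −12], [0, 16]]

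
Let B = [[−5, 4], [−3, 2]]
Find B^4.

tr B = −3 and det B = 2, so the characteristic polynomial is λ² − (−3)λ + (2) with roots −2 and −1.
Eigenvectors give P = [[4, 1], [3, 1]] with P⁻¹ = [[1, −1], [−3, 4]], and B = P·diag(−2, −1)·P⁻¹.
Then B^4 = P·diag(16, 1)·P⁻¹ = [[64, 1], [48, 1]] · [[1, −1], [−3, 4]] = [[61, −60], [45, −44]].

[[61, −60], [45, −44]]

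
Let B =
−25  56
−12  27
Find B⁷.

tr B = 2 and det B = −3, so the characteristic polynomial is λ² − (2)λ + (−3) with roots 3 and −1.
Eigenvectors give P = [[−2, 7], [−1, 3]] with P⁻¹ = [[3, −7], [1, −2]], and B = P·diag(3, −1)·P⁻¹.
Then B⁷ = P·diag(2187, −1)·P⁻¹ = [[−4374, −7], [−2187, −3]] · [[3, −7], [1, −2]] = [[−13129, 30632], [−6564, 15315]].

[[−13129, 30632], [−6564, 15315]]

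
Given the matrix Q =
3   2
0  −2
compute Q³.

Q² = [[9, 2], [0, 4]]
Q³ = [[27, 14], [0, −8]]

[[27, 14], [0, −8]]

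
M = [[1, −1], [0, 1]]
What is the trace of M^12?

M = I + N where N = [[0, −1], [0, 0]] is strictly upper-triangular, so N^2 = 0.
(I + N)^12 = I + 12·N = [[1, −12], [0, 1]].

2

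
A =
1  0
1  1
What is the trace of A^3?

A = I + N where N = [[0, 0], [1, 0]] is strictly lower-triangular, so N^2 = 0.
(I + N)^3 = I + 3·N = [[1, 0], [3, 1]].

2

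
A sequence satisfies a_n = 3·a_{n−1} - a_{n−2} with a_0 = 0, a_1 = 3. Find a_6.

432

With companion matrix B = [[3, -1], [1, 0]], [a_n, a_{n−1}]ᵀ = B·[a_{n−1}, a_{n−2}]ᵀ, so [a_6, a_5]ᵀ = B^5·[a_1, a_0]ᵀ.
B^5 = [[144, -55], [55, -21]], giving [a_6, a_5]ᵀ = [[432], [165]].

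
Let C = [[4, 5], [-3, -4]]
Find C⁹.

[[4, 5], [-3, -4]]

C² = I (check: tr C = 0 and det C = -1), so C⁹ = C since 9 is odd.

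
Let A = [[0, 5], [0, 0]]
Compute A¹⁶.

A is strictly triangular, hence nilpotent: A² = 0, so A¹⁶ = 0.

[[0, 0], [0, 0]]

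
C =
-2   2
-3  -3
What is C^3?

[[34, 26], [-39, 21]]

C^2 = [[-2, -10], [15, 3]]
C^3 = [[34, 26], [-39, 21]]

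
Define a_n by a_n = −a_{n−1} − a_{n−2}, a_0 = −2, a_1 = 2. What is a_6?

−2

With companion matrix Q = [[−1, −1], [1, 0]], [a_n, a_{n−1}]ᵀ = Q·[a_{n−1}, a_{n−2}]ᵀ, so [a_6, a_5]ᵀ = Q⁵·[a_1, a_0]ᵀ.
Q⁵ = [[0, 1], [−1, −1]], giving [a_6, a_5]ᵀ = [[−2], [0]].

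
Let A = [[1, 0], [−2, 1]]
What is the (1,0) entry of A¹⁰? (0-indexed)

−20

A = I + N where N = [[0, 0], [−2, 0]] is strictly lower-triangular, so N² = 0.
(I + N)¹⁰ = I + 10·N = [[1, 0], [−20, 1]].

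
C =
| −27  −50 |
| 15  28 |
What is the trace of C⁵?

211

tr C = 1 and det C = −6, so the characteristic polynomial is λ² − (1)λ + (−6) with roots 3 and −2.
Eigenvectors give P = [[−5, 2], [3, −1]] with P⁻¹ = [[1, 2], [3, 5]], and C = P·diag(3, −2)·P⁻¹.
Then C⁵ = P·diag(243, −32)·P⁻¹ = [[−1215, −64], [729, 32]] · [[1, 2], [3, 5]] = [[−1407, −2750], [825, 1618]].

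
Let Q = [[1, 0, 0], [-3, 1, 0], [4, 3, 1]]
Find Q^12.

Q = I + N where N = [[0, 0, 0], [-3, 0, 0], [4, 3, 0]] is strictly lower-triangular, so N^3 = 0.
(I + N)^12 = I + 12·N + 66·N^2 = [[1, 0, 0], [-36, 1, 0], [-546, 36, 1]].

[[1, 0, 0], [-36, 1, 0], [-546, 36, 1]]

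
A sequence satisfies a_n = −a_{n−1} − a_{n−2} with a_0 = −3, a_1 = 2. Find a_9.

With companion matrix T = [[−1, −1], [1, 0]], [a_n, a_{n−1}]ᵀ = T·[a_{n−1}, a_{n−2}]ᵀ, so [a_9, a_8]ᵀ = T⁸·[a_1, a_0]ᵀ.
T⁸ = [[0, 1], [−1, −1]], giving [a_9, a_8]ᵀ = [[−3], [1]].

−3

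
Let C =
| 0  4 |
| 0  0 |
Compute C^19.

[[0, 0], [0, 0]]

C is strictly triangular, hence nilpotent: C^2 = 0, so C^19 = 0.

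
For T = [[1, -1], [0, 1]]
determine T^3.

T = I + N where N = [[0, -1], [0, 0]] is strictly upper-triangular, so N^2 = 0.
(I + N)^3 = I + 3·N = [[1, -3], [0, 1]].

[[1, -3], [0, 1]]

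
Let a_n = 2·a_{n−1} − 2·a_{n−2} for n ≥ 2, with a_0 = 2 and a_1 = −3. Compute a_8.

With companion matrix B = [[2, −2], [1, 0]], [a_n, a_{n−1}]ᵀ = B·[a_{n−1}, a_{n−2}]ᵀ, so [a_8, a_7]ᵀ = B⁷·[a_1, a_0]ᵀ.
B⁷ = [[0, 16], [−8, 16]], giving [a_8, a_7]ᵀ = [[32], [56]].

32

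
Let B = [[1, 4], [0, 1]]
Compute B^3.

[[1, 12], [0, 1]]

B = I + N where N = [[0, 4], [0, 0]] is strictly upper-triangular, so N^2 = 0.
(I + N)^3 = I + 3·N = [[1, 12], [0, 1]].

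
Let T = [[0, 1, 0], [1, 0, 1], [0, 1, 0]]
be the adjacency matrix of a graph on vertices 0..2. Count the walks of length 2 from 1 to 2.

0

The number of length-2 walks from vertex 1 to vertex 2 is entry (1,2) of T², where T is the adjacency matrix.
T² = [[1, 0, 1], [0, 2, 0], [1, 0, 1]]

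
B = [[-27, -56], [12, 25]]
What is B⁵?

[[-1707, -3416], [732, 1465]]

tr B = -2 and det B = -3, so the characteristic polynomial is λ² − (-2)λ + (-3) with roots 1 and -3.
Eigenvectors give P = [[-2, 7], [1, -3]] with P⁻¹ = [[3, 7], [1, 2]], and B = P·diag(1, -3)·P⁻¹.
Then B⁵ = P·diag(1, -243)·P⁻¹ = [[-2, -1701], [1, 729]] · [[3, 7], [1, 2]] = [[-1707, -3416], [732, 1465]].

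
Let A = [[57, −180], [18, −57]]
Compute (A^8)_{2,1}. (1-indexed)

tr A = 0 and det A = −9, so the characteristic polynomial is λ² − (0)λ + (−9) with roots 3 and −3.
Eigenvectors give P = [[10, 3], [3, 1]] with P⁻¹ = [[1, −3], [−3, 10]], and A = P·diag(3, −3)·P⁻¹.
Then A^8 = P·diag(6561, 6561)·P⁻¹ = [[65610, 19683], [19683, 6561]] · [[1, −3], [−3, 10]] = [[6561, 0], [0, 6561]].

0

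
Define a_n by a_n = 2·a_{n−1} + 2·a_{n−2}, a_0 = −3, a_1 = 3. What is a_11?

With companion matrix Q = [[2, 2], [1, 0]], [a_n, a_{n−1}]ᵀ = Q·[a_{n−1}, a_{n−2}]ᵀ, so [a_11, a_10]ᵀ = Q¹⁰·[a_1, a_0]ᵀ.
Q¹⁰ = [[18272, 13376], [6688, 4896]], giving [a_11, a_10]ᵀ = [[14688], [5376]].

14688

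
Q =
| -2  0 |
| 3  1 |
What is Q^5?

tr Q = -1 and det Q = -2, so the characteristic polynomial is λ² − (-1)λ + (-2) with roots 1 and -2.
Eigenvectors give P = [[0, 1], [1, -1]] with P⁻¹ = [[1, 1], [1, 0]], and Q = P·diag(1, -2)·P⁻¹.
Then Q^5 = P·diag(1, -32)·P⁻¹ = [[0, -32], [1, 32]] · [[1, 1], [1, 0]] = [[-32, 0], [33, 1]].

[[-32, 0], [33, 1]]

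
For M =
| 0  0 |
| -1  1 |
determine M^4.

[[0, 0], [-1, 1]]

M² = M (a projection; rank 1, trace 1), so M^4 = M.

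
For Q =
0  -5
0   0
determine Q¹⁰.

Q is strictly triangular, hence nilpotent: Q² = 0, so Q¹⁰ = 0.

[[0, 0], [0, 0]]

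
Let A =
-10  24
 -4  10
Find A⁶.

[[64, 0], [0, 64]]

tr A = 0 and det A = -4, so the characteristic polynomial is λ² − (0)λ + (-4) with roots -2 and 2.
Eigenvectors give P = [[3, -2], [1, -1]] with P⁻¹ = [[1, -2], [1, -3]], and A = P·diag(-2, 2)·P⁻¹.
Then A⁶ = P·diag(64, 64)·P⁻¹ = [[192, -128], [64, -64]] · [[1, -2], [1, -3]] = [[64, 0], [0, 64]].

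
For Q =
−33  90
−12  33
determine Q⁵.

[[−2673, 7290], [−972, 2673]]

tr Q = 0 and det Q = −9, so the characteristic polynomial is λ² − (0)λ + (−9) with roots 3 and −3.
Eigenvectors give P = [[5, 3], [2, 1]] with P⁻¹ = [[−1, 3], [2, −5]], and Q = P·diag(3, −3)·P⁻¹.
Then Q⁵ = P·diag(243, −243)·P⁻¹ = [[1215, −729], [486, −243]] · [[−1, 3], [2, −5]] = [[−2673, 7290], [−972, 2673]].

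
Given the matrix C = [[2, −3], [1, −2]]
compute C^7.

C² = I (check: tr C = 0 and det C = −1), so C^7 = C since 7 is odd.

[[2, −3], [1, −2]]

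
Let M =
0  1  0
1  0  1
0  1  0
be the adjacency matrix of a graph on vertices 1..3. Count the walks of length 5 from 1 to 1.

0

The number of length-5 walks from vertex 1 to vertex 1 is entry (1,1) of M⁵, where M is the adjacency matrix.
M² = [[1, 0, 1], [0, 2, 0], [1, 0, 1]]
M³ = [[0, 2, 0], [2, 0, 2], [0, 2, 0]]
M⁴ = [[2, 0, 2], [0, 4, 0], [2, 0, 2]]
M⁵ = [[0, 4, 0], [4, 0, 4], [0, 4, 0]]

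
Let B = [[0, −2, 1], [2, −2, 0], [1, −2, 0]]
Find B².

[[−3, 2, 0], [−4, 0, 2], [−4, 2, 1]]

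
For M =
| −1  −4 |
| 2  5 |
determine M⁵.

tr M = 4 and det M = 3, so the characteristic polynomial is λ² − (4)λ + (3) with roots 3 and 1.
Eigenvectors give P = [[−1, −2], [1, 1]] with P⁻¹ = [[1, 2], [−1, −1]], and M = P·diag(3, 1)·P⁻¹.
Then M⁵ = P·diag(243, 1)·P⁻¹ = [[−243, −2], [243, 1]] · [[1, 2], [−1, −1]] = [[−241, −484], [242, 485]].

[[−241, −484], [242, 485]]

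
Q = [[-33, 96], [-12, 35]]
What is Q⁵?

[[-1953, 5856], [-732, 2195]]

tr Q = 2 and det Q = -3, so the characteristic polynomial is λ² − (2)λ + (-3) with roots 3 and -1.
Eigenvectors give P = [[-8, 3], [-3, 1]] with P⁻¹ = [[1, -3], [3, -8]], and Q = P·diag(3, -1)·P⁻¹.
Then Q⁵ = P·diag(243, -1)·P⁻¹ = [[-1944, -3], [-729, -1]] · [[1, -3], [3, -8]] = [[-1953, 5856], [-732, 2195]].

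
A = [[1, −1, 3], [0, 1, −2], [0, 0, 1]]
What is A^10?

A = I + N where N = [[0, −1, 3], [0, 0, −2], [0, 0, 0]] is strictly upper-triangular, so N^3 = 0.
(I + N)^10 = I + 10·N + 45·N^2 = [[1, −10, 120], [0, 1, −20], [0, 0, 1]].

[[1, −10, 120], [0, 1, −20], [0, 0, 1]]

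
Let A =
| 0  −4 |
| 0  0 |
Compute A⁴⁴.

A is strictly triangular, hence nilpotent: A² = 0, so A⁴⁴ = 0.

[[0, 0], [0, 0]]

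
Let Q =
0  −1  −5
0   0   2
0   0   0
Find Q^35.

Q is strictly triangular, hence nilpotent: Q^3 = 0, so Q^35 = 0.

[[0, 0, 0], [0, 0, 0], [0, 0, 0]]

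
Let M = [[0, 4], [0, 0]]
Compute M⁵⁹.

M is strictly triangular, hence nilpotent: M² = 0, so M⁵⁹ = 0.

[[0, 0], [0, 0]]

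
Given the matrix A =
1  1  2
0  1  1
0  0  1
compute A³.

A = I + N where N = [[0, 1, 2], [0, 0, 1], [0, 0, 0]] is strictly upper-triangular, so N³ = 0.
(I + N)³ = I + 3·N + 3·N² = [[1, 3, 9], [0, 1, 3], [0, 0, 1]].

[[1, 3, 9], [0, 1, 3], [0, 0, 1]]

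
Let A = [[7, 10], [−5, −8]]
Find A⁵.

[[307, 550], [−275, −518]]

tr A = −1 and det A = −6, so the characteristic polynomial is λ² − (−1)λ + (−6) with roots 2 and −3.
Eigenvectors give P = [[−2, −1], [1, 1]] with P⁻¹ = [[−1, −1], [1, 2]], and A = P·diag(2, −3)·P⁻¹.
Then A⁵ = P·diag(32, −243)·P⁻¹ = [[−64, 243], [32, −243]] · [[−1, −1], [1, 2]] = [[307, 550], [−275, −518]].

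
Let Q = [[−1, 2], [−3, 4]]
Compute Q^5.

tr Q = 3 and det Q = 2, so the characteristic polynomial is λ² − (3)λ + (2) with roots 2 and 1.
Eigenvectors give P = [[−2, 1], [−3, 1]] with P⁻¹ = [[1, −1], [3, −2]], and Q = P·diag(2, 1)·P⁻¹.
Then Q^5 = P·diag(32, 1)·P⁻¹ = [[−64, 1], [−96, 1]] · [[1, −1], [3, −2]] = [[−61, 62], [−93, 94]].

[[−61, 62], [−93, 94]]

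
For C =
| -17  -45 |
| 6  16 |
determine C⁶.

[[379, 945], [-126, -314]]

tr C = -1 and det C = -2, so the characteristic polynomial is λ² − (-1)λ + (-2) with roots 1 and -2.
Eigenvectors give P = [[5, -3], [-2, 1]] with P⁻¹ = [[-1, -3], [-2, -5]], and C = P·diag(1, -2)·P⁻¹.
Then C⁶ = P·diag(1, 64)·P⁻¹ = [[5, -192], [-2, 64]] · [[-1, -3], [-2, -5]] = [[379, 945], [-126, -314]].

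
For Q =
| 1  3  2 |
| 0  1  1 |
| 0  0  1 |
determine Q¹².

[[1, 36, 222], [0, 1, 12], [0, 0, 1]]

Q = I + N where N = [[0, 3, 2], [0, 0, 1], [0, 0, 0]] is strictly upper-triangular, so N³ = 0.
(I + N)¹² = I + 12·N + 66·N² = [[1, 36, 222], [0, 1, 12], [0, 0, 1]].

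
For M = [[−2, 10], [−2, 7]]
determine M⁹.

tr M = 5 and det M = 6, so the characteristic polynomial is λ² − (5)λ + (6) with roots 3 and 2.
Eigenvectors give P = [[2, 5], [1, 2]] with P⁻¹ = [[−2, 5], [1, −2]], and M = P·diag(3, 2)·P⁻¹.
Then M⁹ = P·diag(19683, 512)·P⁻¹ = [[39366, 2560], [19683, 1024]] · [[−2, 5], [1, −2]] = [[−76172, 191710], [−38342, 96367]].

[[−76172, 191710], [−38342, 96367]]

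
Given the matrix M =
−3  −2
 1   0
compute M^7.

tr M = −3 and det M = 2, so the characteristic polynomial is λ² − (−3)λ + (2) with roots −1 and −2.
Eigenvectors give P = [[1, −2], [−1, 1]] with P⁻¹ = [[−1, −2], [−1, −1]], and M = P·diag(−1, −2)·P⁻¹.
Then M^7 = P·diag(−1, −128)·P⁻¹ = [[−1, 256], [1, −128]] · [[−1, −2], [−1, −1]] = [[−255, −254], [127, 126]].

[[−255, −254], [127, 126]]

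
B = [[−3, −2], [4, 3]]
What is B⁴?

[[1, 0], [0, 1]]

B² = I (check: tr B = 0 and det B = −1), so B⁴ = I since 4 is even.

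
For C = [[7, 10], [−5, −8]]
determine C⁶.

[[−601, −1330], [665, 1394]]

tr C = −1 and det C = −6, so the characteristic polynomial is λ² − (−1)λ + (−6) with roots −3 and 2.
Eigenvectors give P = [[−1, 2], [1, −1]] with P⁻¹ = [[1, 2], [1, 1]], and C = P·diag(−3, 2)·P⁻¹.
Then C⁶ = P·diag(729, 64)·P⁻¹ = [[−729, 128], [729, −64]] · [[1, 2], [1, 1]] = [[−601, −1330], [665, 1394]].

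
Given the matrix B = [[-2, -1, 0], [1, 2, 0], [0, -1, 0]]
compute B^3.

B^2 = [[3, 0, 0], [0, 3, 0], [-1, -2, 0]]
B^3 = [[-6, -3, 0], [3, 6, 0], [0, -3, 0]]

[[-6, -3, 0], [3, 6, 0], [0, -3, 0]]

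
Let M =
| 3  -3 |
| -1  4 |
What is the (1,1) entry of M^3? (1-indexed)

57

M^2 = [[12, -21], [-7, 19]]
M^3 = [[57, -120], [-40, 97]]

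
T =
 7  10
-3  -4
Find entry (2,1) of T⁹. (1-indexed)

-1533

tr T = 3 and det T = 2, so the characteristic polynomial is λ² − (3)λ + (2) with roots 1 and 2.
Eigenvectors give P = [[-5, -2], [3, 1]] with P⁻¹ = [[1, 2], [-3, -5]], and T = P·diag(1, 2)·P⁻¹.
Then T⁹ = P·diag(1, 512)·P⁻¹ = [[-5, -1024], [3, 512]] · [[1, 2], [-3, -5]] = [[3067, 5110], [-1533, -2554]].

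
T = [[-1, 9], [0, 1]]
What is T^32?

T² = I (check: tr T = 0 and det T = -1), so T^32 = I since 32 is even.

[[1, 0], [0, 1]]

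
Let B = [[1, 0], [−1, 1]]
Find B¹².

[[1, 0], [−12, 1]]

B = I + N where N = [[0, 0], [−1, 0]] is strictly lower-triangular, so N² = 0.
(I + N)¹² = I + 12·N = [[1, 0], [−12, 1]].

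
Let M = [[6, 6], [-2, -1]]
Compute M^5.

[[876, 1266], [-422, -601]]

tr M = 5 and det M = 6, so the characteristic polynomial is λ² − (5)λ + (6) with roots 3 and 2.
Eigenvectors give P = [[-2, -3], [1, 2]] with P⁻¹ = [[-2, -3], [1, 2]], and M = P·diag(3, 2)·P⁻¹.
Then M^5 = P·diag(243, 32)·P⁻¹ = [[-486, -96], [243, 64]] · [[-2, -3], [1, 2]] = [[876, 1266], [-422, -601]].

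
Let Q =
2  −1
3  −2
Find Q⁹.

Q² = I (check: tr Q = 0 and det Q = −1), so Q⁹ = Q since 9 is odd.

[[2, −1], [3, −2]]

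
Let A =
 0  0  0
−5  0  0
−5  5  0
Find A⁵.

[[0, 0, 0], [0, 0, 0], [0, 0, 0]]

A is strictly triangular, hence nilpotent: A³ = 0, so A⁵ = 0.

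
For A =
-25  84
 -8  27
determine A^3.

tr A = 2 and det A = -3, so the characteristic polynomial is λ² − (2)λ + (-3) with roots 3 and -1.
Eigenvectors give P = [[3, 7], [1, 2]] with P⁻¹ = [[-2, 7], [1, -3]], and A = P·diag(3, -1)·P⁻¹.
Then A^3 = P·diag(27, -1)·P⁻¹ = [[81, -7], [27, -2]] · [[-2, 7], [1, -3]] = [[-169, 588], [-56, 195]].

[[-169, 588], [-56, 195]]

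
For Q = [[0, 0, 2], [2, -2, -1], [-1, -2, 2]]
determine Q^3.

[[-12, 0, 8], [8, -20, -4], [-4, -8, -4]]

Q^2 = [[-2, -4, 4], [-3, 6, 4], [-6, 0, 4]]
Q^3 = [[-12, 0, 8], [8, -20, -4], [-4, -8, -4]]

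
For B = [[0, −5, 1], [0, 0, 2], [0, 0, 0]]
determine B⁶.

B is strictly triangular, hence nilpotent: B³ = 0, so B⁶ = 0.

[[0, 0, 0], [0, 0, 0], [0, 0, 0]]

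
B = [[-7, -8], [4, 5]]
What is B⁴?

tr B = -2 and det B = -3, so the characteristic polynomial is λ² − (-2)λ + (-3) with roots -3 and 1.
Eigenvectors give P = [[2, -1], [-1, 1]] with P⁻¹ = [[1, 1], [1, 2]], and B = P·diag(-3, 1)·P⁻¹.
Then B⁴ = P·diag(81, 1)·P⁻¹ = [[162, -1], [-81, 1]] · [[1, 1], [1, 2]] = [[161, 160], [-80, -79]].

[[161, 160], [-80, -79]]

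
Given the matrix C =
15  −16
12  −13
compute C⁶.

tr C = 2 and det C = −3, so the characteristic polynomial is λ² − (2)λ + (−3) with roots −1 and 3.
Eigenvectors give P = [[−1, −4], [−1, −3]] with P⁻¹ = [[3, −4], [−1, 1]], and C = P·diag(−1, 3)·P⁻¹.
Then C⁶ = P·diag(1, 729)·P⁻¹ = [[−1, −2916], [−1, −2187]] · [[3, −4], [−1, 1]] = [[2913, −2912], [2184, −2183]].

[[2913, −2912], [2184, −2183]]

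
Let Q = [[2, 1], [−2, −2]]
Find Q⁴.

Q² = [[2, 0], [0, 2]]
Q³ = [[4, 2], [−4, −4]]
Q⁴ = [[4, 0], [0, 4]]

[[4, 0], [0, 4]]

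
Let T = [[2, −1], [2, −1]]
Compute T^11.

[[2, −1], [2, −1]]

T² = T (a projection; rank 1, trace 1), so T^11 = T.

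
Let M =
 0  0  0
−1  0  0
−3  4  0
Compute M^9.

[[0, 0, 0], [0, 0, 0], [0, 0, 0]]

M is strictly triangular, hence nilpotent: M^3 = 0, so M^9 = 0.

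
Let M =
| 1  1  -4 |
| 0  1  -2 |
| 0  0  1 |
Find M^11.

[[1, 11, -154], [0, 1, -22], [0, 0, 1]]

M = I + N where N = [[0, 1, -4], [0, 0, -2], [0, 0, 0]] is strictly upper-triangular, so N^3 = 0.
(I + N)^11 = I + 11·N + 55·N^2 = [[1, 11, -154], [0, 1, -22], [0, 0, 1]].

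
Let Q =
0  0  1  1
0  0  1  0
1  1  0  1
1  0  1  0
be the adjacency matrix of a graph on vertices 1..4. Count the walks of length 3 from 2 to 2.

0

The number of length-3 walks from vertex 2 to vertex 2 is entry (2,2) of Q³, where Q is the adjacency matrix.
Q² = [[2, 1, 1, 1], [1, 1, 0, 1], [1, 0, 3, 1], [1, 1, 1, 2]]
Q³ = [[2, 1, 4, 3], [1, 0, 3, 1], [4, 3, 2, 4], [3, 1, 4, 2]]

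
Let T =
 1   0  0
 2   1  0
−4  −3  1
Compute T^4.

T = I + N where N = [[0, 0, 0], [2, 0, 0], [−4, −3, 0]] is strictly lower-triangular, so N^3 = 0.
(I + N)^4 = I + 4·N + 6·N^2 = [[1, 0, 0], [8, 1, 0], [−52, −12, 1]].

[[1, 0, 0], [8, 1, 0], [−52, −12, 1]]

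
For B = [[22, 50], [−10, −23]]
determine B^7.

[[9388, 23150], [−4630, −11447]]

tr B = −1 and det B = −6, so the characteristic polynomial is λ² − (−1)λ + (−6) with roots −3 and 2.
Eigenvectors give P = [[−2, 5], [1, −2]] with P⁻¹ = [[2, 5], [1, 2]], and B = P·diag(−3, 2)·P⁻¹.
Then B^7 = P·diag(−2187, 128)·P⁻¹ = [[4374, 640], [−2187, −256]] · [[2, 5], [1, 2]] = [[9388, 23150], [−4630, −11447]].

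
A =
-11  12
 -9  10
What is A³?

[[-35, 36], [-27, 28]]

tr A = -1 and det A = -2, so the characteristic polynomial is λ² − (-1)λ + (-2) with roots 1 and -2.
Eigenvectors give P = [[-1, 4], [-1, 3]] with P⁻¹ = [[3, -4], [1, -1]], and A = P·diag(1, -2)·P⁻¹.
Then A³ = P·diag(1, -8)·P⁻¹ = [[-1, -32], [-1, -24]] · [[3, -4], [1, -1]] = [[-35, 36], [-27, 28]].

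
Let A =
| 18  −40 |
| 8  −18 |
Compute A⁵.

tr A = 0 and det A = −4, so the characteristic polynomial is λ² − (0)λ + (−4) with roots −2 and 2.
Eigenvectors give P = [[2, 5], [1, 2]] with P⁻¹ = [[−2, 5], [1, −2]], and A = P·diag(−2, 2)·P⁻¹.
Then A⁵ = P·diag(−32, 32)·P⁻¹ = [[−64, 160], [−32, 64]] · [[−2, 5], [1, −2]] = [[288, −640], [128, −288]].

[[288, −640], [128, −288]]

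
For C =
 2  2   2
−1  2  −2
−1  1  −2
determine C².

[[0, 10, −4], [−2, 0, −2], [−1, −2, 0]]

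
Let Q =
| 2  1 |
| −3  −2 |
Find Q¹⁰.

[[1, 0], [0, 1]]

Q² = I (check: tr Q = 0 and det Q = −1), so Q¹⁰ = I since 10 is even.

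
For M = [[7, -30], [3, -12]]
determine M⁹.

[[172027, -575130], [57513, -192222]]

tr M = -5 and det M = 6, so the characteristic polynomial is λ² − (-5)λ + (6) with roots -2 and -3.
Eigenvectors give P = [[10, 3], [3, 1]] with P⁻¹ = [[1, -3], [-3, 10]], and M = P·diag(-2, -3)·P⁻¹.
Then M⁹ = P·diag(-512, -19683)·P⁻¹ = [[-5120, -59049], [-1536, -19683]] · [[1, -3], [-3, 10]] = [[172027, -575130], [57513, -192222]].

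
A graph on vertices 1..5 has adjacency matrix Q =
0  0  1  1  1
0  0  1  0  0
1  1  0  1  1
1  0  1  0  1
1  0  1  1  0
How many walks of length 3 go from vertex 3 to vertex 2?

4

The number of length-3 walks from vertex 3 to vertex 2 is entry (3,2) of Q³, where Q is the adjacency matrix.
Q² = [[3, 1, 2, 2, 2], [1, 1, 0, 1, 1], [2, 0, 4, 2, 2], [2, 1, 2, 3, 2], [2, 1, 2, 2, 3]]
Q³ = [[6, 2, 8, 7, 7], [2, 0, 4, 2, 2], [8, 4, 6, 8, 8], [7, 2, 8, 6, 7], [7, 2, 8, 7, 6]]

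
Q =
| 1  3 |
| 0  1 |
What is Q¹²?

Q = I + N where N = [[0, 3], [0, 0]] is strictly upper-triangular, so N² = 0.
(I + N)¹² = I + 12·N = [[1, 36], [0, 1]].

[[1, 36], [0, 1]]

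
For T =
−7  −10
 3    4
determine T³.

[[−43, −70], [21, 34]]

tr T = −3 and det T = 2, so the characteristic polynomial is λ² − (−3)λ + (2) with roots −2 and −1.
Eigenvectors give P = [[−2, −5], [1, 3]] with P⁻¹ = [[−3, −5], [1, 2]], and T = P·diag(−2, −1)·P⁻¹.
Then T³ = P·diag(−8, −1)·P⁻¹ = [[16, 5], [−8, −3]] · [[−3, −5], [1, 2]] = [[−43, −70], [21, 34]].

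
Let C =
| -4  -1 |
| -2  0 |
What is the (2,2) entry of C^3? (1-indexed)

C^2 = [[18, 4], [8, 2]]
C^3 = [[-80, -18], [-36, -8]]

-8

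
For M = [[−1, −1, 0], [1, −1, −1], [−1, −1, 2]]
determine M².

[[0, 2, 1], [−1, 1, −1], [−2, 0, 5]]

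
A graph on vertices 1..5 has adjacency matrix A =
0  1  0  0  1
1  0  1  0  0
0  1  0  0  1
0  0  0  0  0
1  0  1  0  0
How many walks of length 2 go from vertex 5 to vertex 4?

The number of length-2 walks from vertex 5 to vertex 4 is entry (5,4) of A², where A is the adjacency matrix.
A² = [[2, 0, 2, 0, 0], [0, 2, 0, 0, 2], [2, 0, 2, 0, 0], [0, 0, 0, 0, 0], [0, 2, 0, 0, 2]]

0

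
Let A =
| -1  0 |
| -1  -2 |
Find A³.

[[-1, 0], [-7, -8]]

tr A = -3 and det A = 2, so the characteristic polynomial is λ² − (-3)λ + (2) with roots -1 and -2.
Eigenvectors give P = [[-1, 0], [1, 1]] with P⁻¹ = [[-1, 0], [1, 1]], and A = P·diag(-1, -2)·P⁻¹.
Then A³ = P·diag(-1, -8)·P⁻¹ = [[1, 0], [-1, -8]] · [[-1, 0], [1, 1]] = [[-1, 0], [-7, -8]].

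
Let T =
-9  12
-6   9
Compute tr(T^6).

1458

tr T = 0 and det T = -9, so the characteristic polynomial is λ² − (0)λ + (-9) with roots -3 and 3.
Eigenvectors give P = [[2, 1], [1, 1]] with P⁻¹ = [[1, -1], [-1, 2]], and T = P·diag(-3, 3)·P⁻¹.
Then T^6 = P·diag(729, 729)·P⁻¹ = [[1458, 729], [729, 729]] · [[1, -1], [-1, 2]] = [[729, 0], [0, 729]].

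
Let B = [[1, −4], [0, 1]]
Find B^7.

B = I + N where N = [[0, −4], [0, 0]] is strictly upper-triangular, so N^2 = 0.
(I + N)^7 = I + 7·N = [[1, −28], [0, 1]].

[[1, −28], [0, 1]]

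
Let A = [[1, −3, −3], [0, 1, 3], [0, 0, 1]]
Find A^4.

A = I + N where N = [[0, −3, −3], [0, 0, 3], [0, 0, 0]] is strictly upper-triangular, so N^3 = 0.
(I + N)^4 = I + 4·N + 6·N^2 = [[1, −12, −66], [0, 1, 12], [0, 0, 1]].

[[1, −12, −66], [0, 1, 12], [0, 0, 1]]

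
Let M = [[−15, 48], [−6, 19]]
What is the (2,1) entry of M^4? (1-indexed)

−240

tr M = 4 and det M = 3, so the characteristic polynomial is λ² − (4)λ + (3) with roots 3 and 1.
Eigenvectors give P = [[−8, −3], [−3, −1]] with P⁻¹ = [[1, −3], [−3, 8]], and M = P·diag(3, 1)·P⁻¹.
Then M^4 = P·diag(81, 1)·P⁻¹ = [[−648, −3], [−243, −1]] · [[1, −3], [−3, 8]] = [[−639, 1920], [−240, 721]].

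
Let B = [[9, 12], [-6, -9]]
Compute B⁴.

[[81, 0], [0, 81]]

tr B = 0 and det B = -9, so the characteristic polynomial is λ² − (0)λ + (-9) with roots 3 and -3.
Eigenvectors give P = [[-2, -1], [1, 1]] with P⁻¹ = [[-1, -1], [1, 2]], and B = P·diag(3, -3)·P⁻¹.
Then B⁴ = P·diag(81, 81)·P⁻¹ = [[-162, -81], [81, 81]] · [[-1, -1], [1, 2]] = [[81, 0], [0, 81]].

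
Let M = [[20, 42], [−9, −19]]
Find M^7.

[[902, 1806], [−387, −775]]

tr M = 1 and det M = −2, so the characteristic polynomial is λ² − (1)λ + (−2) with roots 2 and −1.
Eigenvectors give P = [[7, −2], [−3, 1]] with P⁻¹ = [[1, 2], [3, 7]], and M = P·diag(2, −1)·P⁻¹.
Then M^7 = P·diag(128, −1)·P⁻¹ = [[896, 2], [−384, −1]] · [[1, 2], [3, 7]] = [[902, 1806], [−387, −775]].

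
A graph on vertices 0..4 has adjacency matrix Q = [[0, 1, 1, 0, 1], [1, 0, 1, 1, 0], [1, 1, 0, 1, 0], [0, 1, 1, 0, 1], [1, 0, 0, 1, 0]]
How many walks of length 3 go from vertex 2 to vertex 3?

The number of length-3 walks from vertex 2 to vertex 3 is entry (2,3) of Q^3, where Q is the adjacency matrix.
Q^2 = [[3, 1, 1, 3, 0], [1, 3, 2, 1, 2], [1, 2, 3, 1, 2], [3, 1, 1, 3, 0], [0, 2, 2, 0, 2]]
Q^3 = [[2, 7, 7, 2, 6], [7, 4, 5, 7, 2], [7, 5, 4, 7, 2], [2, 7, 7, 2, 6], [6, 2, 2, 6, 0]]

7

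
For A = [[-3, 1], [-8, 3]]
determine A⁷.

A² = I (check: tr A = 0 and det A = -1), so A⁷ = A since 7 is odd.

[[-3, 1], [-8, 3]]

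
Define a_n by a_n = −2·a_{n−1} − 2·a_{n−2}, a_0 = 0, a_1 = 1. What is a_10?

With companion matrix C = [[−2, −2], [1, 0]], [a_n, a_{n−1}]ᵀ = C·[a_{n−1}, a_{n−2}]ᵀ, so [a_10, a_9]ᵀ = C⁹·[a_1, a_0]ᵀ.
C⁹ = [[−32, −32], [16, 0]], giving [a_10, a_9]ᵀ = [[−32], [16]].

−32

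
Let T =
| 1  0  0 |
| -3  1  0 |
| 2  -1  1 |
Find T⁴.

T = I + N where N = [[0, 0, 0], [-3, 0, 0], [2, -1, 0]] is strictly lower-triangular, so N³ = 0.
(I + N)⁴ = I + 4·N + 6·N² = [[1, 0, 0], [-12, 1, 0], [26, -4, 1]].

[[1, 0, 0], [-12, 1, 0], [26, -4, 1]]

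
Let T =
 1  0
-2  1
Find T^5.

[[1, 0], [-10, 1]]

T = I + N where N = [[0, 0], [-2, 0]] is strictly lower-triangular, so N^2 = 0.
(I + N)^5 = I + 5·N = [[1, 0], [-10, 1]].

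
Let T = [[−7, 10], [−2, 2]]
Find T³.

[[−103, 190], [−38, 68]]

tr T = −5 and det T = 6, so the characteristic polynomial is λ² − (−5)λ + (6) with roots −3 and −2.
Eigenvectors give P = [[5, 2], [2, 1]] with P⁻¹ = [[1, −2], [−2, 5]], and T = P·diag(−3, −2)·P⁻¹.
Then T³ = P·diag(−27, −8)·P⁻¹ = [[−135, −16], [−54, −8]] · [[1, −2], [−2, 5]] = [[−103, 190], [−38, 68]].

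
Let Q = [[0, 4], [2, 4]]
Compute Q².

[[8, 16], [8, 24]]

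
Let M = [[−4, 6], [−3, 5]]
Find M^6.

tr M = 1 and det M = −2, so the characteristic polynomial is λ² − (1)λ + (−2) with roots −1 and 2.
Eigenvectors give P = [[2, −1], [1, −1]] with P⁻¹ = [[1, −1], [1, −2]], and M = P·diag(−1, 2)·P⁻¹.
Then M^6 = P·diag(1, 64)·P⁻¹ = [[2, −64], [1, −64]] · [[1, −1], [1, −2]] = [[−62, 126], [−63, 127]].

[[−62, 126], [−63, 127]]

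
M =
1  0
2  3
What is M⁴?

tr M = 4 and det M = 3, so the characteristic polynomial is λ² − (4)λ + (3) with roots 3 and 1.
Eigenvectors give P = [[0, -1], [1, 1]] with P⁻¹ = [[1, 1], [-1, 0]], and M = P·diag(3, 1)·P⁻¹.
Then M⁴ = P·diag(81, 1)·P⁻¹ = [[0, -1], [81, 1]] · [[1, 1], [-1, 0]] = [[1, 0], [80, 81]].

[[1, 0], [80, 81]]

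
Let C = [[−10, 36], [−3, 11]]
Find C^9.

[[−1540, 6156], [−513, 2051]]

tr C = 1 and det C = −2, so the characteristic polynomial is λ² − (1)λ + (−2) with roots −1 and 2.
Eigenvectors give P = [[4, 3], [1, 1]] with P⁻¹ = [[1, −3], [−1, 4]], and C = P·diag(−1, 2)·P⁻¹.
Then C^9 = P·diag(−1, 512)·P⁻¹ = [[−4, 1536], [−1, 512]] · [[1, −3], [−1, 4]] = [[−1540, 6156], [−513, 2051]].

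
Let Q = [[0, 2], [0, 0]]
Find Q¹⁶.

Q is strictly triangular, hence nilpotent: Q² = 0, so Q¹⁶ = 0.

[[0, 0], [0, 0]]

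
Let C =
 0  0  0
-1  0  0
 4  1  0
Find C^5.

C is strictly triangular, hence nilpotent: C^3 = 0, so C^5 = 0.

[[0, 0, 0], [0, 0, 0], [0, 0, 0]]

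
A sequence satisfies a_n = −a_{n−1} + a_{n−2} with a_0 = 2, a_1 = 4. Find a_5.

With companion matrix M = [[−1, 1], [1, 0]], [a_n, a_{n−1}]ᵀ = M·[a_{n−1}, a_{n−2}]ᵀ, so [a_5, a_4]ᵀ = M⁴·[a_1, a_0]ᵀ.
M⁴ = [[5, −3], [−3, 2]], giving [a_5, a_4]ᵀ = [[14], [−8]].

14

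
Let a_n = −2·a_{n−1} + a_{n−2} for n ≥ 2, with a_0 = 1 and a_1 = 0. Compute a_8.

With companion matrix A = [[−2, 1], [1, 0]], [a_n, a_{n−1}]ᵀ = A·[a_{n−1}, a_{n−2}]ᵀ, so [a_8, a_7]ᵀ = A⁷·[a_1, a_0]ᵀ.
A⁷ = [[−408, 169], [169, −70]], giving [a_8, a_7]ᵀ = [[169], [−70]].

169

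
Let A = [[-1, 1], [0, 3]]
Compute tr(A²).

10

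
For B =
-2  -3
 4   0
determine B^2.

[[-8, 6], [-8, -12]]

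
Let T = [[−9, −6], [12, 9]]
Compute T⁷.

tr T = 0 and det T = −9, so the characteristic polynomial is λ² − (0)λ + (−9) with roots 3 and −3.
Eigenvectors give P = [[1, −1], [−2, 1]] with P⁻¹ = [[−1, −1], [−2, −1]], and T = P·diag(3, −3)·P⁻¹.
Then T⁷ = P·diag(2187, −2187)·P⁻¹ = [[2187, 2187], [−4374, −2187]] · [[−1, −1], [−2, −1]] = [[−6561, −4374], [8748, 6561]].

[[−6561, −4374], [8748, 6561]]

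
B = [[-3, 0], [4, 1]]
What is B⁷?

tr B = -2 and det B = -3, so the characteristic polynomial is λ² − (-2)λ + (-3) with roots -3 and 1.
Eigenvectors give P = [[-1, 0], [1, 1]] with P⁻¹ = [[-1, 0], [1, 1]], and B = P·diag(-3, 1)·P⁻¹.
Then B⁷ = P·diag(-2187, 1)·P⁻¹ = [[2187, 0], [-2187, 1]] · [[-1, 0], [1, 1]] = [[-2187, 0], [2188, 1]].

[[-2187, 0], [2188, 1]]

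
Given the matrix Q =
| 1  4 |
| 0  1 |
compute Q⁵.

[[1, 20], [0, 1]]

Q = I + N where N = [[0, 4], [0, 0]] is strictly upper-triangular, so N² = 0.
(I + N)⁵ = I + 5·N = [[1, 20], [0, 1]].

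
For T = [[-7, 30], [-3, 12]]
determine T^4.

[[-569, 1950], [-195, 666]]

tr T = 5 and det T = 6, so the characteristic polynomial is λ² − (5)λ + (6) with roots 3 and 2.
Eigenvectors give P = [[3, -10], [1, -3]] with P⁻¹ = [[-3, 10], [-1, 3]], and T = P·diag(3, 2)·P⁻¹.
Then T^4 = P·diag(81, 16)·P⁻¹ = [[243, -160], [81, -48]] · [[-3, 10], [-1, 3]] = [[-569, 1950], [-195, 666]].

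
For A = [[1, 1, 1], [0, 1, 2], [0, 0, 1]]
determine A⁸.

[[1, 8, 64], [0, 1, 16], [0, 0, 1]]

A = I + N where N = [[0, 1, 1], [0, 0, 2], [0, 0, 0]] is strictly upper-triangular, so N³ = 0.
(I + N)⁸ = I + 8·N + 28·N² = [[1, 8, 64], [0, 1, 16], [0, 0, 1]].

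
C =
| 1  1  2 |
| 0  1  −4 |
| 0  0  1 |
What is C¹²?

[[1, 12, −240], [0, 1, −48], [0, 0, 1]]

C = I + N where N = [[0, 1, 2], [0, 0, −4], [0, 0, 0]] is strictly upper-triangular, so N³ = 0.
(I + N)¹² = I + 12·N + 66·N² = [[1, 12, −240], [0, 1, −48], [0, 0, 1]].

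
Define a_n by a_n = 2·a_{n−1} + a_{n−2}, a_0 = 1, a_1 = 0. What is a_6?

With companion matrix B = [[2, 1], [1, 0]], [a_n, a_{n−1}]ᵀ = B·[a_{n−1}, a_{n−2}]ᵀ, so [a_6, a_5]ᵀ = B⁵·[a_1, a_0]ᵀ.
B⁵ = [[70, 29], [29, 12]], giving [a_6, a_5]ᵀ = [[29], [12]].

29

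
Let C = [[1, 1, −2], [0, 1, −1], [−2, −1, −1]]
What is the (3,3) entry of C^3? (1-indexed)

C^2 = [[5, 4, −1], [2, 2, 0], [0, −2, 6]]
C^3 = [[7, 10, −13], [2, 4, −6], [−12, −8, −4]]

−4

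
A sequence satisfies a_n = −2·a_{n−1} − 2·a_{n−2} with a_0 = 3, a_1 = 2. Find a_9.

With companion matrix M = [[−2, −2], [1, 0]], [a_n, a_{n−1}]ᵀ = M·[a_{n−1}, a_{n−2}]ᵀ, so [a_9, a_8]ᵀ = M^8·[a_1, a_0]ᵀ.
M^8 = [[16, 0], [0, 16]], giving [a_9, a_8]ᵀ = [[32], [48]].

32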